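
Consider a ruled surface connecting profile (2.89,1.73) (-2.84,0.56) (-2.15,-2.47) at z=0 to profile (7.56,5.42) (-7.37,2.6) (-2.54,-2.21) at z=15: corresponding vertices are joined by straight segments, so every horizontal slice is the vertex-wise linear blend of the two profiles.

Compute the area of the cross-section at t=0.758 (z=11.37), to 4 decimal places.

Area at t=0.758: 32.4494

Cross-section at t=0.758: each vertex is (1-t)·p0[i] + t·p1[i].
  v1: (1-0.758)·(2.89,1.73) + 0.758·(7.56,5.42) = (6.4299,4.5270)
  v2: (1-0.758)·(-2.84,0.56) + 0.758·(-7.37,2.6) = (-6.2737,2.1063)
  v3: (1-0.758)·(-2.15,-2.47) + 0.758·(-2.54,-2.21) = (-2.4456,-2.2729)
Shoelace sum Σ(x_i·y_{i+1} − x_{i+1}·y_i):
  i=1: 6.4299·2.1063 − -6.2737·4.5270 = +41.9447 (running +41.9447)
  i=2: -6.2737·-2.2729 − -2.4456·2.1063 = +19.4110 (running +61.3557)
  i=3: -2.4456·4.5270 − 6.4299·-2.2729 = +3.5432 (running +64.8988)
Area = |Σ|/2 = |64.8988|/2 = 32.4494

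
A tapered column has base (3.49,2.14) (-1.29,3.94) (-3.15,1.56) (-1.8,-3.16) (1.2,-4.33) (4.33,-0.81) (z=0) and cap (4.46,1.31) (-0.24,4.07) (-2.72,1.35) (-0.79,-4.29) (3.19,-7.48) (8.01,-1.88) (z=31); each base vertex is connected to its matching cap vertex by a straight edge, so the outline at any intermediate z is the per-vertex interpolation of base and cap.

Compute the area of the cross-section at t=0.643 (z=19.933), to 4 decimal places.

Area at t=0.643: 56.8721

Cross-section at t=0.643: each vertex is (1-t)·p0[i] + t·p1[i].
  v1: (1-0.643)·(3.49,2.14) + 0.643·(4.46,1.31) = (4.1137,1.6063)
  v2: (1-0.643)·(-1.29,3.94) + 0.643·(-0.24,4.07) = (-0.6149,4.0236)
  v3: (1-0.643)·(-3.15,1.56) + 0.643·(-2.72,1.35) = (-2.8735,1.4250)
  v4: (1-0.643)·(-1.8,-3.16) + 0.643·(-0.79,-4.29) = (-1.1506,-3.8866)
  v5: (1-0.643)·(1.2,-4.33) + 0.643·(3.19,-7.48) = (2.4796,-6.3555)
  v6: (1-0.643)·(4.33,-0.81) + 0.643·(8.01,-1.88) = (6.6962,-1.4980)
Shoelace sum Σ(x_i·y_{i+1} − x_{i+1}·y_i):
  i=1: 4.1137·4.0236 − -0.6149·1.6063 = +17.5395 (running +17.5395)
  i=2: -0.6149·1.4250 − -2.8735·4.0236 = +10.6857 (running +28.2252)
  i=3: -2.8735·-3.8866 − -1.1506·1.4250 = +12.8077 (running +41.0329)
  i=4: -1.1506·-6.3555 − 2.4796·-3.8866 = +16.9495 (running +57.9824)
  i=5: 2.4796·-1.4980 − 6.6962·-6.3555 = +38.8432 (running +96.8255)
  i=6: 6.6962·1.6063 − 4.1137·-1.4980 = +16.9186 (running +113.7442)
Area = |Σ|/2 = |113.7442|/2 = 56.8721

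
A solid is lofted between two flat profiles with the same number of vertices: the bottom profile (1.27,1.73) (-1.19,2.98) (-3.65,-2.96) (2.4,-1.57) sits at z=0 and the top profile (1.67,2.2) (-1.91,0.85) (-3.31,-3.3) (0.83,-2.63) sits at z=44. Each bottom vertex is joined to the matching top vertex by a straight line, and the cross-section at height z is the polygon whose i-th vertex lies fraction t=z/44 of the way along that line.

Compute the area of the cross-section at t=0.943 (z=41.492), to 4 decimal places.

Area at t=0.943: 16.4149

Cross-section at t=0.943: each vertex is (1-t)·p0[i] + t·p1[i].
  v1: (1-0.943)·(1.27,1.73) + 0.943·(1.67,2.2) = (1.6472,2.1732)
  v2: (1-0.943)·(-1.19,2.98) + 0.943·(-1.91,0.85) = (-1.8690,0.9714)
  v3: (1-0.943)·(-3.65,-2.96) + 0.943·(-3.31,-3.3) = (-3.3294,-3.2806)
  v4: (1-0.943)·(2.4,-1.57) + 0.943·(0.83,-2.63) = (0.9195,-2.5696)
Shoelace sum Σ(x_i·y_{i+1} − x_{i+1}·y_i):
  i=1: 1.6472·0.9714 − -1.8690·2.1732 = +5.6617 (running +5.6617)
  i=2: -1.8690·-3.2806 − -3.3294·0.9714 = +9.3655 (running +15.0273)
  i=3: -3.3294·-2.5696 − 0.9195·-3.2806 = +11.5716 (running +26.5989)
  i=4: 0.9195·2.1732 − 1.6472·-2.5696 = +6.2309 (running +32.8298)
Area = |Σ|/2 = |32.8298|/2 = 16.4149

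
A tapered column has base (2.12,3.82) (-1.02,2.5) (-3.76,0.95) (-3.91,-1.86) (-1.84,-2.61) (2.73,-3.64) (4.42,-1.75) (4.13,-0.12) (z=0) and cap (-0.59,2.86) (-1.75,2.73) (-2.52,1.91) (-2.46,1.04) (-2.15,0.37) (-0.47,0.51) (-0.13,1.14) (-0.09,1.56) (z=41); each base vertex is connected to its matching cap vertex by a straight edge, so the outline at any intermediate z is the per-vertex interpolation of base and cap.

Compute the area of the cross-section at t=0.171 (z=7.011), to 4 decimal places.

Area at t=0.171: 32.6456

Cross-section at t=0.171: each vertex is (1-t)·p0[i] + t·p1[i].
  v1: (1-0.171)·(2.12,3.82) + 0.171·(-0.59,2.86) = (1.6566,3.6558)
  v2: (1-0.171)·(-1.02,2.5) + 0.171·(-1.75,2.73) = (-1.1448,2.5393)
  v3: (1-0.171)·(-3.76,0.95) + 0.171·(-2.52,1.91) = (-3.5480,1.1142)
  v4: (1-0.171)·(-3.91,-1.86) + 0.171·(-2.46,1.04) = (-3.6620,-1.3641)
  v5: (1-0.171)·(-1.84,-2.61) + 0.171·(-2.15,0.37) = (-1.8930,-2.1004)
  v6: (1-0.171)·(2.73,-3.64) + 0.171·(-0.47,0.51) = (2.1828,-2.9303)
  v7: (1-0.171)·(4.42,-1.75) + 0.171·(-0.13,1.14) = (3.6419,-1.2558)
  v8: (1-0.171)·(4.13,-0.12) + 0.171·(-0.09,1.56) = (3.4084,0.1673)
Shoelace sum Σ(x_i·y_{i+1} − x_{i+1}·y_i):
  i=1: 1.6566·2.5393 − -1.1448·3.6558 = +8.3919 (running +8.3919)
  i=2: -1.1448·1.1142 − -3.5480·2.5393 = +7.7339 (running +16.1259)
  i=3: -3.5480·-1.3641 − -3.6620·1.1142 = +8.9199 (running +25.0457)
  i=4: -3.6620·-2.1004 − -1.8930·-1.3641 = +5.1096 (running +30.1553)
  i=5: -1.8930·-2.9303 − 2.1828·-2.1004 = +10.1320 (running +40.2873)
  i=6: 2.1828·-1.2558 − 3.6419·-2.9303 = +7.9310 (running +48.2183)
  i=7: 3.6419·0.1673 − 3.4084·-1.2558 = +4.8895 (running +53.1078)
  i=8: 3.4084·3.6558 − 1.6566·0.1673 = +12.1834 (running +65.2912)
Area = |Σ|/2 = |65.2912|/2 = 32.6456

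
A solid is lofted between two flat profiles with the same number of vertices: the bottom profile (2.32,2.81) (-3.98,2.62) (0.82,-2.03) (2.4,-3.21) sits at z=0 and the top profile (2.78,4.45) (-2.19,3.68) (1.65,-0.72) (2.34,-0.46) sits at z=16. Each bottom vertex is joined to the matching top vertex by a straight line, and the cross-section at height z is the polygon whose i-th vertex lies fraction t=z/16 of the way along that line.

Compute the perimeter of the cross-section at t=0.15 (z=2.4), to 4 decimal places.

Cross-section at t=0.15: each vertex is (1-t)·p0[i] + t·p1[i].
  v1: (1-0.15)·(2.32,2.81) + 0.15·(2.78,4.45) = (2.3890,3.0560)
  v2: (1-0.15)·(-3.98,2.62) + 0.15·(-2.19,3.68) = (-3.7115,2.7790)
  v3: (1-0.15)·(0.82,-2.03) + 0.15·(1.65,-0.72) = (0.9445,-1.8335)
  v4: (1-0.15)·(2.4,-3.21) + 0.15·(2.34,-0.46) = (2.3910,-2.7975)
Perimeter = Σ |v_{i+1} − v_i|:
  edge 1→2: √(-6.1005² + -0.2770²) = 6.1068 (running 6.1068)
  edge 2→3: √(4.6560² + -4.6125²) = 6.5539 (running 12.6607)
  edge 3→4: √(1.4465² + -0.9640²) = 1.7383 (running 14.3990)
  edge 4→1: √(-0.0020² + 5.8535²) = 5.8535 (running 20.2525)
Perimeter = 20.2525

Perimeter at t=0.15: 20.2525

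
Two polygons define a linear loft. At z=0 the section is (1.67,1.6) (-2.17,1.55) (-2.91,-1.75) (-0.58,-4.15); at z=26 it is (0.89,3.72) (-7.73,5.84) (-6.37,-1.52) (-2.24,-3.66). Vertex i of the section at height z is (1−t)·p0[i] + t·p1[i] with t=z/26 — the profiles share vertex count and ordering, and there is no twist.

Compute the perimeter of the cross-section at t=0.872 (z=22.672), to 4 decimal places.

Perimeter at t=0.872: 27.3887

Cross-section at t=0.872: each vertex is (1-t)·p0[i] + t·p1[i].
  v1: (1-0.872)·(1.67,1.6) + 0.872·(0.89,3.72) = (0.9898,3.4486)
  v2: (1-0.872)·(-2.17,1.55) + 0.872·(-7.73,5.84) = (-7.0183,5.2909)
  v3: (1-0.872)·(-2.91,-1.75) + 0.872·(-6.37,-1.52) = (-5.9271,-1.5494)
  v4: (1-0.872)·(-0.58,-4.15) + 0.872·(-2.24,-3.66) = (-2.0275,-3.7227)
Perimeter = Σ |v_{i+1} − v_i|:
  edge 1→2: √(-8.0082² + 1.8422²) = 8.2173 (running 8.2173)
  edge 2→3: √(1.0912² + -6.8403²) = 6.9268 (running 15.1441)
  edge 3→4: √(3.8996² + -2.1733²) = 4.4643 (running 19.6084)
  edge 4→1: √(3.0174² + 7.1714²) = 7.7803 (running 27.3887)
Perimeter = 27.3887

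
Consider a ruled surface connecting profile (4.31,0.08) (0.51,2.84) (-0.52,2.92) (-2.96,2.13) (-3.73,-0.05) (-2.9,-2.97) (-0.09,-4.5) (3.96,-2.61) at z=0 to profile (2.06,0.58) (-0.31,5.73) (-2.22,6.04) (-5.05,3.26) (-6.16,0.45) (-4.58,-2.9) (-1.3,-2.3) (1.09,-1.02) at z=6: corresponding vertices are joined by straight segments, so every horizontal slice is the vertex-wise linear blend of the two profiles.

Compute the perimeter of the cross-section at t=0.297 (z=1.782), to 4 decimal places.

Perimeter at t=0.297: 24.2474

Cross-section at t=0.297: each vertex is (1-t)·p0[i] + t·p1[i].
  v1: (1-0.297)·(4.31,0.08) + 0.297·(2.06,0.58) = (3.6418,0.2285)
  v2: (1-0.297)·(0.51,2.84) + 0.297·(-0.31,5.73) = (0.2665,3.6983)
  v3: (1-0.297)·(-0.52,2.92) + 0.297·(-2.22,6.04) = (-1.0249,3.8466)
  v4: (1-0.297)·(-2.96,2.13) + 0.297·(-5.05,3.26) = (-3.5807,2.4656)
  v5: (1-0.297)·(-3.73,-0.05) + 0.297·(-6.16,0.45) = (-4.4517,0.0985)
  v6: (1-0.297)·(-2.9,-2.97) + 0.297·(-4.58,-2.9) = (-3.3990,-2.9492)
  v7: (1-0.297)·(-0.09,-4.5) + 0.297·(-1.3,-2.3) = (-0.4494,-3.8466)
  v8: (1-0.297)·(3.96,-2.61) + 0.297·(1.09,-1.02) = (3.1076,-2.1378)
Perimeter = Σ |v_{i+1} − v_i|:
  edge 1→2: √(-3.3753² + 3.4698²) = 4.8407 (running 4.8407)
  edge 2→3: √(-1.2914² + 0.1483²) = 1.2998 (running 6.1405)
  edge 3→4: √(-2.5558² + -1.3810²) = 2.9051 (running 9.0456)
  edge 4→5: √(-0.8710² + -2.3671²) = 2.5223 (running 11.5679)
  edge 5→6: √(1.0528² + -3.0477²) = 3.2244 (running 14.7923)
  edge 6→7: √(2.9496² + -0.8974²) = 3.0831 (running 17.8754)
  edge 7→8: √(3.5570² + 1.7088²) = 3.9462 (running 21.8215)
  edge 8→1: √(0.5341² + 2.3663²) = 2.4258 (running 24.2474)
Perimeter = 24.2474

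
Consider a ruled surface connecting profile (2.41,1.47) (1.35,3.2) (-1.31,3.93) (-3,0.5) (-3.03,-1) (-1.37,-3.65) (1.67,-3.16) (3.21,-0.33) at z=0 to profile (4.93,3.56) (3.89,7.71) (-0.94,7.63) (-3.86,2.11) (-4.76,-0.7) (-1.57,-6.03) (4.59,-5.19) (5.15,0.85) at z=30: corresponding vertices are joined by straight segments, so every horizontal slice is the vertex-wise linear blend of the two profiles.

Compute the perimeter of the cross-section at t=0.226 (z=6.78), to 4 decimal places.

Cross-section at t=0.226: each vertex is (1-t)·p0[i] + t·p1[i].
  v1: (1-0.226)·(2.41,1.47) + 0.226·(4.93,3.56) = (2.9795,1.9423)
  v2: (1-0.226)·(1.35,3.2) + 0.226·(3.89,7.71) = (1.9240,4.2193)
  v3: (1-0.226)·(-1.31,3.93) + 0.226·(-0.94,7.63) = (-1.2264,4.7662)
  v4: (1-0.226)·(-3,0.5) + 0.226·(-3.86,2.11) = (-3.1944,0.8639)
  v5: (1-0.226)·(-3.03,-1) + 0.226·(-4.76,-0.7) = (-3.4210,-0.9322)
  v6: (1-0.226)·(-1.37,-3.65) + 0.226·(-1.57,-6.03) = (-1.4152,-4.1879)
  v7: (1-0.226)·(1.67,-3.16) + 0.226·(4.59,-5.19) = (2.3299,-3.6188)
  v8: (1-0.226)·(3.21,-0.33) + 0.226·(5.15,0.85) = (3.6484,-0.0633)
Perimeter = Σ |v_{i+1} − v_i|:
  edge 1→2: √(-1.0555² + 2.2769²) = 2.5097 (running 2.5097)
  edge 2→3: √(-3.1504² + 0.5469²) = 3.1975 (running 5.7072)
  edge 3→4: √(-1.9680² + -3.9023²) = 4.3705 (running 10.0777)
  edge 4→5: √(-0.2266² + -1.7961²) = 1.8103 (running 11.8880)
  edge 5→6: √(2.0058² + -3.2557²) = 3.8240 (running 15.7120)
  edge 6→7: √(3.7451² + 0.5691²) = 3.7881 (running 19.5001)
  edge 7→8: √(1.3185² + 3.5555²) = 3.7921 (running 23.2921)
  edge 8→1: √(-0.6689² + 2.0057²) = 2.1143 (running 25.4064)
Perimeter = 25.4064

Perimeter at t=0.226: 25.4064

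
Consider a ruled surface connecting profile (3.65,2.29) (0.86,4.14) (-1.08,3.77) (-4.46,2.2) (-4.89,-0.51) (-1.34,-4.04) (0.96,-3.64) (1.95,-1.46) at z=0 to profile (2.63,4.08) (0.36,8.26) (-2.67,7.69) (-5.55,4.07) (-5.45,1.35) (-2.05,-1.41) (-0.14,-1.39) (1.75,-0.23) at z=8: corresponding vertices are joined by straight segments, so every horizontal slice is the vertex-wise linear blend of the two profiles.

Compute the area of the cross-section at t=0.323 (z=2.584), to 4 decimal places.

Area at t=0.323: 49.2775

Cross-section at t=0.323: each vertex is (1-t)·p0[i] + t·p1[i].
  v1: (1-0.323)·(3.65,2.29) + 0.323·(2.63,4.08) = (3.3205,2.8682)
  v2: (1-0.323)·(0.86,4.14) + 0.323·(0.36,8.26) = (0.6985,5.4708)
  v3: (1-0.323)·(-1.08,3.77) + 0.323·(-2.67,7.69) = (-1.5936,5.0362)
  v4: (1-0.323)·(-4.46,2.2) + 0.323·(-5.55,4.07) = (-4.8121,2.8040)
  v5: (1-0.323)·(-4.89,-0.51) + 0.323·(-5.45,1.35) = (-5.0709,0.0908)
  v6: (1-0.323)·(-1.34,-4.04) + 0.323·(-2.05,-1.41) = (-1.5693,-3.1905)
  v7: (1-0.323)·(0.96,-3.64) + 0.323·(-0.14,-1.39) = (0.6047,-2.9133)
  v8: (1-0.323)·(1.95,-1.46) + 0.323·(1.75,-0.23) = (1.8854,-1.0627)
Shoelace sum Σ(x_i·y_{i+1} − x_{i+1}·y_i):
  i=1: 3.3205·5.4708 − 0.6985·2.8682 = +16.1625 (running +16.1625)
  i=2: 0.6985·5.0362 − -1.5936·5.4708 = +12.2358 (running +28.3983)
  i=3: -1.5936·2.8040 − -4.8121·5.0362 = +19.7660 (running +48.1642)
  i=4: -4.8121·0.0908 − -5.0709·2.8040 = +13.7820 (running +61.9462)
  i=5: -5.0709·-3.1905 − -1.5693·0.0908 = +16.3212 (running +78.2673)
  i=6: -1.5693·-2.9133 − 0.6047·-3.1905 = +6.5012 (running +84.7685)
  i=7: 0.6047·-1.0627 − 1.8854·-2.9133 = +4.8500 (running +89.6185)
  i=8: 1.8854·2.8682 − 3.3205·-1.0627 = +8.9364 (running +98.5549)
Area = |Σ|/2 = |98.5549|/2 = 49.2775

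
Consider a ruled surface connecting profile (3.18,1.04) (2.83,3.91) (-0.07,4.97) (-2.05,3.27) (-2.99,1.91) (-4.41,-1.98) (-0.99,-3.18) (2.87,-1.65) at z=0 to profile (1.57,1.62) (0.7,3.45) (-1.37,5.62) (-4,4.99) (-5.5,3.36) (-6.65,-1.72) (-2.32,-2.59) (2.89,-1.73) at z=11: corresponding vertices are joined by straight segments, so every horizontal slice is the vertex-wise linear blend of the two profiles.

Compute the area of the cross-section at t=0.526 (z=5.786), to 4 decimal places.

Area at t=0.526: 47.9097

Cross-section at t=0.526: each vertex is (1-t)·p0[i] + t·p1[i].
  v1: (1-0.526)·(3.18,1.04) + 0.526·(1.57,1.62) = (2.3331,1.3451)
  v2: (1-0.526)·(2.83,3.91) + 0.526·(0.7,3.45) = (1.7096,3.6680)
  v3: (1-0.526)·(-0.07,4.97) + 0.526·(-1.37,5.62) = (-0.7538,5.3119)
  v4: (1-0.526)·(-2.05,3.27) + 0.526·(-4,4.99) = (-3.0757,4.1747)
  v5: (1-0.526)·(-2.99,1.91) + 0.526·(-5.5,3.36) = (-4.3103,2.6727)
  v6: (1-0.526)·(-4.41,-1.98) + 0.526·(-6.65,-1.72) = (-5.5882,-1.8432)
  v7: (1-0.526)·(-0.99,-3.18) + 0.526·(-2.32,-2.59) = (-1.6896,-2.8697)
  v8: (1-0.526)·(2.87,-1.65) + 0.526·(2.89,-1.73) = (2.8805,-1.6921)
Shoelace sum Σ(x_i·y_{i+1} − x_{i+1}·y_i):
  i=1: 2.3331·3.6680 − 1.7096·1.3451 = +6.2585 (running +6.2585)
  i=2: 1.7096·5.3119 − -0.7538·3.6680 = +11.8463 (running +18.1048)
  i=3: -0.7538·4.1747 − -3.0757·5.3119 = +13.1909 (running +31.2957)
  i=4: -3.0757·2.6727 − -4.3103·4.1747 = +9.7737 (running +41.0694)
  i=5: -4.3103·-1.8432 − -5.5882·2.6727 = +22.8805 (running +63.9499)
  i=6: -5.5882·-2.8697 − -1.6896·-1.8432 = +12.9220 (running +76.8720)
  i=7: -1.6896·-1.6921 − 2.8805·-2.8697 = +11.1250 (running +87.9970)
  i=8: 2.8805·1.3451 − 2.3331·-1.6921 = +7.8224 (running +95.8194)
Area = |Σ|/2 = |95.8194|/2 = 47.9097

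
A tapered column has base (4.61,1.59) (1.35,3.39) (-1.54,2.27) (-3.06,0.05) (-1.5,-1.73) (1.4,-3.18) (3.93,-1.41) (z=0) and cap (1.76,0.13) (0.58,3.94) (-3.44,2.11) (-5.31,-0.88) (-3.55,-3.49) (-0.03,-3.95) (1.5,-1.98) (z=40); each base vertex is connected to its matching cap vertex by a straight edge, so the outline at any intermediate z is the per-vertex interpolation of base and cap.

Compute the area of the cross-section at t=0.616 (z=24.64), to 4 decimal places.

Area at t=0.616: 35.2134

Cross-section at t=0.616: each vertex is (1-t)·p0[i] + t·p1[i].
  v1: (1-0.616)·(4.61,1.59) + 0.616·(1.76,0.13) = (2.8544,0.6906)
  v2: (1-0.616)·(1.35,3.39) + 0.616·(0.58,3.94) = (0.8757,3.7288)
  v3: (1-0.616)·(-1.54,2.27) + 0.616·(-3.44,2.11) = (-2.7104,2.1714)
  v4: (1-0.616)·(-3.06,0.05) + 0.616·(-5.31,-0.88) = (-4.4460,-0.5229)
  v5: (1-0.616)·(-1.5,-1.73) + 0.616·(-3.55,-3.49) = (-2.7628,-2.8142)
  v6: (1-0.616)·(1.4,-3.18) + 0.616·(-0.03,-3.95) = (0.5191,-3.6543)
  v7: (1-0.616)·(3.93,-1.41) + 0.616·(1.5,-1.98) = (2.4331,-1.7611)
Shoelace sum Σ(x_i·y_{i+1} − x_{i+1}·y_i):
  i=1: 2.8544·3.7288 − 0.8757·0.6906 = +10.0387 (running +10.0387)
  i=2: 0.8757·2.1714 − -2.7104·3.7288 = +12.0080 (running +22.0467)
  i=3: -2.7104·-0.5229 − -4.4460·2.1714 = +11.0714 (running +33.1182)
  i=4: -4.4460·-2.8142 − -2.7628·-0.5229 = +11.0671 (running +44.1853)
  i=5: -2.7628·-3.6543 − 0.5191·-2.8142 = +11.5570 (running +55.7424)
  i=6: 0.5191·-1.7611 − 2.4331·-3.6543 = +7.9772 (running +63.7195)
  i=7: 2.4331·0.6906 − 2.8544·-1.7611 = +6.7074 (running +70.4269)
Area = |Σ|/2 = |70.4269|/2 = 35.2134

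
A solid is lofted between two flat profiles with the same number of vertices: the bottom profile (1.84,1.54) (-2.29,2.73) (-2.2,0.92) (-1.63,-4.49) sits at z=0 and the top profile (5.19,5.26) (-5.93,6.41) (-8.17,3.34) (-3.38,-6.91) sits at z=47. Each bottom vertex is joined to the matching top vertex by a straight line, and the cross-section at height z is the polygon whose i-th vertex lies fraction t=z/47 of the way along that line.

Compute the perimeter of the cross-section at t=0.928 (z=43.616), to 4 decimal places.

Perimeter at t=0.928: 39.4905

Cross-section at t=0.928: each vertex is (1-t)·p0[i] + t·p1[i].
  v1: (1-0.928)·(1.84,1.54) + 0.928·(5.19,5.26) = (4.9488,4.9922)
  v2: (1-0.928)·(-2.29,2.73) + 0.928·(-5.93,6.41) = (-5.6679,6.1450)
  v3: (1-0.928)·(-2.2,0.92) + 0.928·(-8.17,3.34) = (-7.7402,3.1658)
  v4: (1-0.928)·(-1.63,-4.49) + 0.928·(-3.38,-6.91) = (-3.2540,-6.7358)
Perimeter = Σ |v_{i+1} − v_i|:
  edge 1→2: √(-10.6167² + 1.1529²) = 10.6791 (running 10.6791)
  edge 2→3: √(-2.0722² + -2.9793²) = 3.6291 (running 14.3082)
  edge 3→4: √(4.4862² + -9.9015²) = 10.8704 (running 25.1786)
  edge 4→1: √(8.2028² + 11.7279²) = 14.3119 (running 39.4905)
Perimeter = 39.4905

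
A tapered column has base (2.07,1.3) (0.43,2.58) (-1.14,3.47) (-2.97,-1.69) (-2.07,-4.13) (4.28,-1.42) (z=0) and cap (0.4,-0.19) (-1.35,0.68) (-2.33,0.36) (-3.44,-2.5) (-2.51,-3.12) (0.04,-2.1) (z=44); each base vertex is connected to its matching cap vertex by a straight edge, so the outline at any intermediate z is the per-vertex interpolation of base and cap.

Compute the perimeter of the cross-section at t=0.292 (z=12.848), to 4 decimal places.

Cross-section at t=0.292: each vertex is (1-t)·p0[i] + t·p1[i].
  v1: (1-0.292)·(2.07,1.3) + 0.292·(0.4,-0.19) = (1.5824,0.8649)
  v2: (1-0.292)·(0.43,2.58) + 0.292·(-1.35,0.68) = (-0.0898,2.0252)
  v3: (1-0.292)·(-1.14,3.47) + 0.292·(-2.33,0.36) = (-1.4875,2.5619)
  v4: (1-0.292)·(-2.97,-1.69) + 0.292·(-3.44,-2.5) = (-3.1072,-1.9265)
  v5: (1-0.292)·(-2.07,-4.13) + 0.292·(-2.51,-3.12) = (-2.1985,-3.8351)
  v6: (1-0.292)·(4.28,-1.42) + 0.292·(0.04,-2.1) = (3.0419,-1.6186)
Perimeter = Σ |v_{i+1} − v_i|:
  edge 1→2: √(-1.6721² + 1.1603²) = 2.0352 (running 2.0352)
  edge 2→3: √(-1.3977² + 0.5367²) = 1.4972 (running 3.5325)
  edge 3→4: √(-1.6198² + -4.4884²) = 4.7717 (running 8.3042)
  edge 4→5: √(0.9088² + -1.9086²) = 2.1139 (running 10.4181)
  edge 5→6: √(5.2404² + 2.2165²) = 5.6899 (running 16.1079)
  edge 6→1: √(-1.4596² + 2.4835²) = 2.8806 (running 18.9886)
Perimeter = 18.9886

Perimeter at t=0.292: 18.9886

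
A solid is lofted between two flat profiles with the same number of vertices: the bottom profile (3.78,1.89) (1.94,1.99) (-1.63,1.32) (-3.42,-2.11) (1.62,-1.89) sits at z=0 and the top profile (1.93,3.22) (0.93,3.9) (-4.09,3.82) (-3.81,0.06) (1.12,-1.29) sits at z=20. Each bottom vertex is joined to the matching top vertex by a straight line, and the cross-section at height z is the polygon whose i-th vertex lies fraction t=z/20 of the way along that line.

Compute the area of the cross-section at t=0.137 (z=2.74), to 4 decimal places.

Cross-section at t=0.137: each vertex is (1-t)·p0[i] + t·p1[i].
  v1: (1-0.137)·(3.78,1.89) + 0.137·(1.93,3.22) = (3.5265,2.0722)
  v2: (1-0.137)·(1.94,1.99) + 0.137·(0.93,3.9) = (1.8016,2.2517)
  v3: (1-0.137)·(-1.63,1.32) + 0.137·(-4.09,3.82) = (-1.9670,1.6625)
  v4: (1-0.137)·(-3.42,-2.11) + 0.137·(-3.81,0.06) = (-3.4734,-1.8127)
  v5: (1-0.137)·(1.62,-1.89) + 0.137·(1.12,-1.29) = (1.5515,-1.8078)
Shoelace sum Σ(x_i·y_{i+1} − x_{i+1}·y_i):
  i=1: 3.5265·2.2517 − 1.8016·2.0722 = +4.2073 (running +4.2073)
  i=2: 1.8016·1.6625 − -1.9670·2.2517 = +7.4243 (running +11.6316)
  i=3: -1.9670·-1.8127 − -3.4734·1.6625 = +9.3402 (running +20.9718)
  i=4: -3.4734·-1.8078 − 1.5515·-1.8127 = +9.0917 (running +30.0635)
  i=5: 1.5515·2.0722 − 3.5265·-1.8078 = +9.5903 (running +39.6538)
Area = |Σ|/2 = |39.6538|/2 = 19.8269

Area at t=0.137: 19.8269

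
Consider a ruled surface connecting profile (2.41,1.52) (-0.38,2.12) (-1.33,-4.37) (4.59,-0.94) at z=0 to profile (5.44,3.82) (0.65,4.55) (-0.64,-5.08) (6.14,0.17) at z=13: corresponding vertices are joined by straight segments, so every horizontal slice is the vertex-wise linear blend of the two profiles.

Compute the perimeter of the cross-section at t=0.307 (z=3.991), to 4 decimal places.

Cross-section at t=0.307: each vertex is (1-t)·p0[i] + t·p1[i].
  v1: (1-0.307)·(2.41,1.52) + 0.307·(5.44,3.82) = (3.3402,2.2261)
  v2: (1-0.307)·(-0.38,2.12) + 0.307·(0.65,4.55) = (-0.0638,2.8660)
  v3: (1-0.307)·(-1.33,-4.37) + 0.307·(-0.64,-5.08) = (-1.1182,-4.5880)
  v4: (1-0.307)·(4.59,-0.94) + 0.307·(6.14,0.17) = (5.0659,-0.5992)
Perimeter = Σ |v_{i+1} − v_i|:
  edge 1→2: √(-3.4040² + 0.6399²) = 3.4636 (running 3.4636)
  edge 2→3: √(-1.0544² + -7.4540²) = 7.5282 (running 10.9918)
  edge 3→4: √(6.1840² + 3.9887²) = 7.3588 (running 18.3506)
  edge 4→1: √(-1.7256² + 2.8253²) = 3.3106 (running 21.6613)
Perimeter = 21.6613

Perimeter at t=0.307: 21.6613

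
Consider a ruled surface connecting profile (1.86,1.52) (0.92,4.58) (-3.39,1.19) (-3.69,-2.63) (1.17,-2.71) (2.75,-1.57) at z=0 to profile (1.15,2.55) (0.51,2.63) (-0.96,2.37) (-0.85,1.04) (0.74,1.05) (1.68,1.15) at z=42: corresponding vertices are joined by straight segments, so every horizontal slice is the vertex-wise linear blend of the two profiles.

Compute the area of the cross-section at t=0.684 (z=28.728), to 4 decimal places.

Cross-section at t=0.684: each vertex is (1-t)·p0[i] + t·p1[i].
  v1: (1-0.684)·(1.86,1.52) + 0.684·(1.15,2.55) = (1.3744,2.2245)
  v2: (1-0.684)·(0.92,4.58) + 0.684·(0.51,2.63) = (0.6396,3.2462)
  v3: (1-0.684)·(-3.39,1.19) + 0.684·(-0.96,2.37) = (-1.7279,1.9971)
  v4: (1-0.684)·(-3.69,-2.63) + 0.684·(-0.85,1.04) = (-1.7474,-0.1197)
  v5: (1-0.684)·(1.17,-2.71) + 0.684·(0.74,1.05) = (0.8759,-0.1382)
  v6: (1-0.684)·(2.75,-1.57) + 0.684·(1.68,1.15) = (2.0181,0.2905)
Shoelace sum Σ(x_i·y_{i+1} − x_{i+1}·y_i):
  i=1: 1.3744·3.2462 − 0.6396·2.2245 = +3.0387 (running +3.0387)
  i=2: 0.6396·1.9971 − -1.7279·3.2462 = +6.8863 (running +9.9251)
  i=3: -1.7279·-0.1197 − -1.7474·1.9971 = +3.6967 (running +13.6218)
  i=4: -1.7474·-0.1382 − 0.8759·-0.1197 = +0.3463 (running +13.9681)
  i=5: 0.8759·0.2905 − 2.0181·-0.1382 = +0.5332 (running +14.5013)
  i=6: 2.0181·2.2245 − 1.3744·0.2905 = +4.0901 (running +18.5914)
Area = |Σ|/2 = |18.5914|/2 = 9.2957

Area at t=0.684: 9.2957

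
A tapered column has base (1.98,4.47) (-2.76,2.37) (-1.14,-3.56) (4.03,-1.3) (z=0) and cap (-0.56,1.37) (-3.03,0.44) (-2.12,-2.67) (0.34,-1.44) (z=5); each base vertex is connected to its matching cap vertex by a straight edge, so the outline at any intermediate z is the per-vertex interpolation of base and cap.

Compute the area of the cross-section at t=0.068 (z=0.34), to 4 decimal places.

Cross-section at t=0.068: each vertex is (1-t)·p0[i] + t·p1[i].
  v1: (1-0.068)·(1.98,4.47) + 0.068·(-0.56,1.37) = (1.8073,4.2592)
  v2: (1-0.068)·(-2.76,2.37) + 0.068·(-3.03,0.44) = (-2.7784,2.2388)
  v3: (1-0.068)·(-1.14,-3.56) + 0.068·(-2.12,-2.67) = (-1.2066,-3.4995)
  v4: (1-0.068)·(4.03,-1.3) + 0.068·(0.34,-1.44) = (3.7791,-1.3095)
Shoelace sum Σ(x_i·y_{i+1} − x_{i+1}·y_i):
  i=1: 1.8073·2.2388 − -2.7784·4.2592 = +15.8797 (running +15.8797)
  i=2: -2.7784·-3.4995 − -1.2066·2.2388 = +12.4242 (running +28.3038)
  i=3: -1.2066·-1.3095 − 3.7791·-3.4995 = +14.8049 (running +43.1088)
  i=4: 3.7791·4.2592 − 1.8073·-1.3095 = +18.4625 (running +61.5713)
Area = |Σ|/2 = |61.5713|/2 = 30.7857

Area at t=0.068: 30.7857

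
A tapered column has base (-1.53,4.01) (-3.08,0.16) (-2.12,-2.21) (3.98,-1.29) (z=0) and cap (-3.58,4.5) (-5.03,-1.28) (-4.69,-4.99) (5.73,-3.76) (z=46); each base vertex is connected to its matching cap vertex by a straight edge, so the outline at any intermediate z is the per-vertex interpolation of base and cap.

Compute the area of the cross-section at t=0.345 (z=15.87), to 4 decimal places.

Area at t=0.345: 31.3234

Cross-section at t=0.345: each vertex is (1-t)·p0[i] + t·p1[i].
  v1: (1-0.345)·(-1.53,4.01) + 0.345·(-3.58,4.5) = (-2.2372,4.1791)
  v2: (1-0.345)·(-3.08,0.16) + 0.345·(-5.03,-1.28) = (-3.7528,-0.3368)
  v3: (1-0.345)·(-2.12,-2.21) + 0.345·(-4.69,-4.99) = (-3.0067,-3.1691)
  v4: (1-0.345)·(3.98,-1.29) + 0.345·(5.73,-3.76) = (4.5838,-2.1421)
Shoelace sum Σ(x_i·y_{i+1} − x_{i+1}·y_i):
  i=1: -2.2372·-0.3368 − -3.7528·4.1791 = +16.4364 (running +16.4364)
  i=2: -3.7528·-3.1691 − -3.0067·-0.3368 = +10.8802 (running +27.3166)
  i=3: -3.0067·-2.1421 − 4.5838·-3.1691 = +20.9671 (running +48.2837)
  i=4: 4.5838·4.1791 − -2.2372·-2.1421 = +14.3632 (running +62.6469)
Area = |Σ|/2 = |62.6469|/2 = 31.3234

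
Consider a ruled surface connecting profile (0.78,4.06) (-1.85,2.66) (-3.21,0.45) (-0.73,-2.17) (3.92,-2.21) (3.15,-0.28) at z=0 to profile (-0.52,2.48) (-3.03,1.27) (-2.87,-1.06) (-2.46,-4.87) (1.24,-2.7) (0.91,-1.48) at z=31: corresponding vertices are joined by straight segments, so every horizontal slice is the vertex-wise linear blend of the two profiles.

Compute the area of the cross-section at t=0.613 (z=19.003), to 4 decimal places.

Area at t=0.613: 23.0171

Cross-section at t=0.613: each vertex is (1-t)·p0[i] + t·p1[i].
  v1: (1-0.613)·(0.78,4.06) + 0.613·(-0.52,2.48) = (-0.0169,3.0915)
  v2: (1-0.613)·(-1.85,2.66) + 0.613·(-3.03,1.27) = (-2.5733,1.8079)
  v3: (1-0.613)·(-3.21,0.45) + 0.613·(-2.87,-1.06) = (-3.0016,-0.4756)
  v4: (1-0.613)·(-0.73,-2.17) + 0.613·(-2.46,-4.87) = (-1.7905,-3.8251)
  v5: (1-0.613)·(3.92,-2.21) + 0.613·(1.24,-2.7) = (2.2772,-2.5104)
  v6: (1-0.613)·(3.15,-0.28) + 0.613·(0.91,-1.48) = (1.7769,-1.0156)
Shoelace sum Σ(x_i·y_{i+1} − x_{i+1}·y_i):
  i=1: -0.0169·1.8079 − -2.5733·3.0915 = +7.9248 (running +7.9248)
  i=2: -2.5733·-0.4756 − -3.0016·1.8079 = +6.6506 (running +14.5754)
  i=3: -3.0016·-3.8251 − -1.7905·-0.4756 = +10.6297 (running +25.2052)
  i=4: -1.7905·-2.5104 − 2.2772·-3.8251 = +13.2052 (running +38.4103)
  i=5: 2.2772·-1.0156 − 1.7769·-2.5104 = +2.1479 (running +40.5583)
  i=6: 1.7769·3.0915 − -0.0169·-1.0156 = +5.4760 (running +46.0343)
Area = |Σ|/2 = |46.0343|/2 = 23.0171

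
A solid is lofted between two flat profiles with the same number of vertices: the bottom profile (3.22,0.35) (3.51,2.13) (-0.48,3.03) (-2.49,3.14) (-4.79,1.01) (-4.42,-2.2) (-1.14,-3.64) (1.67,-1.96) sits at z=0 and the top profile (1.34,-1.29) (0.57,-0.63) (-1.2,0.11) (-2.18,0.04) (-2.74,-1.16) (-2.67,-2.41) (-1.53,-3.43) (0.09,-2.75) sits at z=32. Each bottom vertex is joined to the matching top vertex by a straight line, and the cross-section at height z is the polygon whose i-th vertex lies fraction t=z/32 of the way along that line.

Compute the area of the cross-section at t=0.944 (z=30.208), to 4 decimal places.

Area at t=0.944: 10.6806

Cross-section at t=0.944: each vertex is (1-t)·p0[i] + t·p1[i].
  v1: (1-0.944)·(3.22,0.35) + 0.944·(1.34,-1.29) = (1.4453,-1.1982)
  v2: (1-0.944)·(3.51,2.13) + 0.944·(0.57,-0.63) = (0.7346,-0.4754)
  v3: (1-0.944)·(-0.48,3.03) + 0.944·(-1.2,0.11) = (-1.1597,0.2735)
  v4: (1-0.944)·(-2.49,3.14) + 0.944·(-2.18,0.04) = (-2.1974,0.2136)
  v5: (1-0.944)·(-4.79,1.01) + 0.944·(-2.74,-1.16) = (-2.8548,-1.0385)
  v6: (1-0.944)·(-4.42,-2.2) + 0.944·(-2.67,-2.41) = (-2.7680,-2.3982)
  v7: (1-0.944)·(-1.14,-3.64) + 0.944·(-1.53,-3.43) = (-1.5082,-3.4418)
  v8: (1-0.944)·(1.67,-1.96) + 0.944·(0.09,-2.75) = (0.1785,-2.7058)
Shoelace sum Σ(x_i·y_{i+1} − x_{i+1}·y_i):
  i=1: 1.4453·-0.4754 − 0.7346·-1.1982 = +0.1931 (running +0.1931)
  i=2: 0.7346·0.2735 − -1.1597·-0.4754 = -0.3504 (running -0.1573)
  i=3: -1.1597·0.2136 − -2.1974·0.2735 = +0.3533 (running +0.1960)
  i=4: -2.1974·-1.0385 − -2.8548·0.2136 = +2.8917 (running +3.0877)
  i=5: -2.8548·-2.3982 − -2.7680·-1.0385 = +3.9720 (running +7.0596)
  i=6: -2.7680·-3.4418 − -1.5082·-2.3982 = +5.9099 (running +12.9695)
  i=7: -1.5082·-2.7058 − 0.1785·-3.4418 = +4.6950 (running +17.6645)
  i=8: 0.1785·-1.1982 − 1.4453·-2.7058 = +3.6967 (running +21.3612)
Area = |Σ|/2 = |21.3612|/2 = 10.6806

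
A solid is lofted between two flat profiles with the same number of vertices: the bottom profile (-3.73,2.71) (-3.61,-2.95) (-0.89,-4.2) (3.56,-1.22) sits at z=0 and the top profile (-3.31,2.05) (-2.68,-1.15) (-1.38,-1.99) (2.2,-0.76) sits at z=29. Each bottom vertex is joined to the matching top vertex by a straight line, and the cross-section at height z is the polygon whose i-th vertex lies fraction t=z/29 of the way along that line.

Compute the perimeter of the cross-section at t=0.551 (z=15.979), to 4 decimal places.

Cross-section at t=0.551: each vertex is (1-t)·p0[i] + t·p1[i].
  v1: (1-0.551)·(-3.73,2.71) + 0.551·(-3.31,2.05) = (-3.4986,2.3463)
  v2: (1-0.551)·(-3.61,-2.95) + 0.551·(-2.68,-1.15) = (-3.0976,-1.9582)
  v3: (1-0.551)·(-0.89,-4.2) + 0.551·(-1.38,-1.99) = (-1.1600,-2.9823)
  v4: (1-0.551)·(3.56,-1.22) + 0.551·(2.2,-0.76) = (2.8106,-0.9665)
Perimeter = Σ |v_{i+1} − v_i|:
  edge 1→2: √(0.4010² + -4.3045²) = 4.3232 (running 4.3232)
  edge 2→3: √(1.9376² + -1.0241²) = 2.1916 (running 6.5147)
  edge 3→4: √(3.9706² + 2.0157²) = 4.4530 (running 10.9677)
  edge 4→1: √(-6.3092² + 3.3129²) = 7.1261 (running 18.0939)
Perimeter = 18.0939

Perimeter at t=0.551: 18.0939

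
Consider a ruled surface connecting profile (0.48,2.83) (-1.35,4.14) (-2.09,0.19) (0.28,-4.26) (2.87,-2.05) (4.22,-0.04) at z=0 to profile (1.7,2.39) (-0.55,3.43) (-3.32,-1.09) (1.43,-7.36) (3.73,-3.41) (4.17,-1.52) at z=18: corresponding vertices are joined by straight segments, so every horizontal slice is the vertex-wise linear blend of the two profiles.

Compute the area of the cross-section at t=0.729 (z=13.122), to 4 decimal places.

Area at t=0.729: 39.4082

Cross-section at t=0.729: each vertex is (1-t)·p0[i] + t·p1[i].
  v1: (1-0.729)·(0.48,2.83) + 0.729·(1.7,2.39) = (1.3694,2.5092)
  v2: (1-0.729)·(-1.35,4.14) + 0.729·(-0.55,3.43) = (-0.7668,3.6224)
  v3: (1-0.729)·(-2.09,0.19) + 0.729·(-3.32,-1.09) = (-2.9867,-0.7431)
  v4: (1-0.729)·(0.28,-4.26) + 0.729·(1.43,-7.36) = (1.1183,-6.5199)
  v5: (1-0.729)·(2.87,-2.05) + 0.729·(3.73,-3.41) = (3.4969,-3.0414)
  v6: (1-0.729)·(4.22,-0.04) + 0.729·(4.17,-1.52) = (4.1836,-1.1189)
Shoelace sum Σ(x_i·y_{i+1} − x_{i+1}·y_i):
  i=1: 1.3694·3.6224 − -0.7668·2.5092 = +6.8845 (running +6.8845)
  i=2: -0.7668·-0.7431 − -2.9867·3.6224 = +11.3888 (running +18.2733)
  i=3: -2.9867·-6.5199 − 1.1183·-0.7431 = +20.3039 (running +38.5772)
  i=4: 1.1183·-3.0414 − 3.4969·-6.5199 = +19.3983 (running +57.9755)
  i=5: 3.4969·-1.1189 − 4.1836·-3.0414 = +8.8112 (running +66.7867)
  i=6: 4.1836·2.5092 − 1.3694·-1.1189 = +12.0298 (running +78.8164)
Area = |Σ|/2 = |78.8164|/2 = 39.4082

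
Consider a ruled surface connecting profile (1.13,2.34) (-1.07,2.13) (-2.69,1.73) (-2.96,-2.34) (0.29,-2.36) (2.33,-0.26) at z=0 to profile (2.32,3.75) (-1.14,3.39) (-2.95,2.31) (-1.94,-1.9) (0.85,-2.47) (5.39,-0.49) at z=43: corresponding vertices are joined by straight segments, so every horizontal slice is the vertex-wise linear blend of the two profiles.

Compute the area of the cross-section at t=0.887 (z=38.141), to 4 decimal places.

Cross-section at t=0.887: each vertex is (1-t)·p0[i] + t·p1[i].
  v1: (1-0.887)·(1.13,2.34) + 0.887·(2.32,3.75) = (2.1855,3.5907)
  v2: (1-0.887)·(-1.07,2.13) + 0.887·(-1.14,3.39) = (-1.1321,3.2476)
  v3: (1-0.887)·(-2.69,1.73) + 0.887·(-2.95,2.31) = (-2.9206,2.2445)
  v4: (1-0.887)·(-2.96,-2.34) + 0.887·(-1.94,-1.9) = (-2.0553,-1.9497)
  v5: (1-0.887)·(0.29,-2.36) + 0.887·(0.85,-2.47) = (0.7867,-2.4576)
  v6: (1-0.887)·(2.33,-0.26) + 0.887·(5.39,-0.49) = (5.0442,-0.4640)
Shoelace sum Σ(x_i·y_{i+1} − x_{i+1}·y_i):
  i=1: 2.1855·3.2476 − -1.1321·3.5907 = +11.1627 (running +11.1627)
  i=2: -1.1321·2.2445 − -2.9206·3.2476 = +6.9441 (running +18.1069)
  i=3: -2.9206·-1.9497 − -2.0553·2.2445 = +10.3073 (running +28.4142)
  i=4: -2.0553·-2.4576 − 0.7867·-1.9497 = +6.5848 (running +34.9990)
  i=5: 0.7867·-0.4640 − 5.0442·-2.4576 = +12.0315 (running +47.0305)
  i=6: 5.0442·3.5907 − 2.1855·-0.4640 = +19.1262 (running +66.1567)
Area = |Σ|/2 = |66.1567|/2 = 33.0784

Area at t=0.887: 33.0784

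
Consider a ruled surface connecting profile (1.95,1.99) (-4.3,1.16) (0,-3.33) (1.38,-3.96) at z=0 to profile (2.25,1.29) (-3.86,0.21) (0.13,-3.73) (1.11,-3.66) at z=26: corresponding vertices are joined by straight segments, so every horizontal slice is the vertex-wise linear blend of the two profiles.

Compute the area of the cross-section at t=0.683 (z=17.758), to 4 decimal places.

Area at t=0.683: 17.6939

Cross-section at t=0.683: each vertex is (1-t)·p0[i] + t·p1[i].
  v1: (1-0.683)·(1.95,1.99) + 0.683·(2.25,1.29) = (2.1549,1.5119)
  v2: (1-0.683)·(-4.3,1.16) + 0.683·(-3.86,0.21) = (-3.9995,0.5111)
  v3: (1-0.683)·(0,-3.33) + 0.683·(0.13,-3.73) = (0.0888,-3.6032)
  v4: (1-0.683)·(1.38,-3.96) + 0.683·(1.11,-3.66) = (1.1956,-3.7551)
Shoelace sum Σ(x_i·y_{i+1} − x_{i+1}·y_i):
  i=1: 2.1549·0.5111 − -3.9995·1.5119 = +7.1483 (running +7.1483)
  i=2: -3.9995·-3.6032 − 0.0888·0.5111 = +14.3655 (running +21.5138)
  i=3: 0.0888·-3.7551 − 1.1956·-3.6032 = +3.9745 (running +25.4884)
  i=4: 1.1956·1.5119 − 2.1549·-3.7551 = +9.8995 (running +35.3878)
Area = |Σ|/2 = |35.3878|/2 = 17.6939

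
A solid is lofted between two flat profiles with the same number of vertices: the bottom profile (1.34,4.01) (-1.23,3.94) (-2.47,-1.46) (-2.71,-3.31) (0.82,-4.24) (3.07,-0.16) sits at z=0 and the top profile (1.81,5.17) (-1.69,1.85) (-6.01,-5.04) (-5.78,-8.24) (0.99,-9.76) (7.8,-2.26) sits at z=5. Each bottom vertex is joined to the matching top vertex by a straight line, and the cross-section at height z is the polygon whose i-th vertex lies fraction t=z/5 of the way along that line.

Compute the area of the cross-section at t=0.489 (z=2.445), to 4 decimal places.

Cross-section at t=0.489: each vertex is (1-t)·p0[i] + t·p1[i].
  v1: (1-0.489)·(1.34,4.01) + 0.489·(1.81,5.17) = (1.5698,4.5772)
  v2: (1-0.489)·(-1.23,3.94) + 0.489·(-1.69,1.85) = (-1.4549,2.9180)
  v3: (1-0.489)·(-2.47,-1.46) + 0.489·(-6.01,-5.04) = (-4.2011,-3.2106)
  v4: (1-0.489)·(-2.71,-3.31) + 0.489·(-5.78,-8.24) = (-4.2112,-5.7208)
  v5: (1-0.489)·(0.82,-4.24) + 0.489·(0.99,-9.76) = (0.9031,-6.9393)
  v6: (1-0.489)·(3.07,-0.16) + 0.489·(7.8,-2.26) = (5.3830,-1.1869)
Shoelace sum Σ(x_i·y_{i+1} − x_{i+1}·y_i):
  i=1: 1.5698·2.9180 − -1.4549·4.5772 = +11.2404 (running +11.2404)
  i=2: -1.4549·-3.2106 − -4.2011·2.9180 = +16.9299 (running +28.1703)
  i=3: -4.2011·-5.7208 − -4.2112·-3.2106 = +10.5126 (running +38.6829)
  i=4: -4.2112·-6.9393 − 0.9031·-5.7208 = +34.3895 (running +73.0724)
  i=5: 0.9031·-1.1869 − 5.3830·-6.9393 = +36.2820 (running +109.3544)
  i=6: 5.3830·4.5772 − 1.5698·-1.1869 = +26.5024 (running +135.8568)
Area = |Σ|/2 = |135.8568|/2 = 67.9284

Area at t=0.489: 67.9284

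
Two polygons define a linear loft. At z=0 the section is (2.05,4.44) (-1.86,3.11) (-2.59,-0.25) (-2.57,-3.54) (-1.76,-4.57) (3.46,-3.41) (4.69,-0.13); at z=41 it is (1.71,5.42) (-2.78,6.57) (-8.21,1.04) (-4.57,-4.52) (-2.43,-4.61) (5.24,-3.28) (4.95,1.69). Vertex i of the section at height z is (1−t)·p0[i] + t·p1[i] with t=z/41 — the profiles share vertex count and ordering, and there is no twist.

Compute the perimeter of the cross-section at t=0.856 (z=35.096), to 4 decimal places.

Perimeter at t=0.856: 36.7261

Cross-section at t=0.856: each vertex is (1-t)·p0[i] + t·p1[i].
  v1: (1-0.856)·(2.05,4.44) + 0.856·(1.71,5.42) = (1.7590,5.2789)
  v2: (1-0.856)·(-1.86,3.11) + 0.856·(-2.78,6.57) = (-2.6475,6.0718)
  v3: (1-0.856)·(-2.59,-0.25) + 0.856·(-8.21,1.04) = (-7.4007,0.8542)
  v4: (1-0.856)·(-2.57,-3.54) + 0.856·(-4.57,-4.52) = (-4.2820,-4.3789)
  v5: (1-0.856)·(-1.76,-4.57) + 0.856·(-2.43,-4.61) = (-2.3335,-4.6042)
  v6: (1-0.856)·(3.46,-3.41) + 0.856·(5.24,-3.28) = (4.9837,-3.2987)
  v7: (1-0.856)·(4.69,-0.13) + 0.856·(4.95,1.69) = (4.9126,1.4279)
Perimeter = Σ |v_{i+1} − v_i|:
  edge 1→2: √(-4.4065² + 0.7929²) = 4.4772 (running 4.4772)
  edge 2→3: √(-4.7532² + -5.2175²) = 7.0580 (running 11.5352)
  edge 3→4: √(3.1187² + -5.2331²) = 6.0920 (running 17.6272)
  edge 4→5: √(1.9485² + -0.2254²) = 1.9615 (running 19.5887)
  edge 5→6: √(7.3172² + 1.3055²) = 7.4328 (running 27.0214)
  edge 6→7: √(-0.0711² + 4.7266²) = 4.7272 (running 31.7486)
  edge 7→1: √(-3.1536² + 3.8510²) = 4.9775 (running 36.7261)
Perimeter = 36.7261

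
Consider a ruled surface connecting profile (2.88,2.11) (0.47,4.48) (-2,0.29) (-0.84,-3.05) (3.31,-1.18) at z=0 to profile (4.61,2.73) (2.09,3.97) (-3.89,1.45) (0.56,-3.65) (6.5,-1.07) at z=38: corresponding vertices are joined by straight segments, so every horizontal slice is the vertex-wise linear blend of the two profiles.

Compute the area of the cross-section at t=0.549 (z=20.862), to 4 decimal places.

Area at t=0.549: 35.4888

Cross-section at t=0.549: each vertex is (1-t)·p0[i] + t·p1[i].
  v1: (1-0.549)·(2.88,2.11) + 0.549·(4.61,2.73) = (3.8298,2.4504)
  v2: (1-0.549)·(0.47,4.48) + 0.549·(2.09,3.97) = (1.3594,4.2000)
  v3: (1-0.549)·(-2,0.29) + 0.549·(-3.89,1.45) = (-3.0376,0.9268)
  v4: (1-0.549)·(-0.84,-3.05) + 0.549·(0.56,-3.65) = (-0.0714,-3.3794)
  v5: (1-0.549)·(3.31,-1.18) + 0.549·(6.5,-1.07) = (5.0613,-1.1196)
Shoelace sum Σ(x_i·y_{i+1} − x_{i+1}·y_i):
  i=1: 3.8298·4.2000 − 1.3594·2.4504 = +12.7541 (running +12.7541)
  i=2: 1.3594·0.9268 − -3.0376·4.2000 = +14.0179 (running +26.7720)
  i=3: -3.0376·-3.3794 − -0.0714·0.9268 = +10.3315 (running +37.1035)
  i=4: -0.0714·-1.1196 − 5.0613·-3.3794 = +17.1841 (running +54.2876)
  i=5: 5.0613·2.4504 − 3.8298·-1.1196 = +16.6900 (running +70.9776)
Area = |Σ|/2 = |70.9776|/2 = 35.4888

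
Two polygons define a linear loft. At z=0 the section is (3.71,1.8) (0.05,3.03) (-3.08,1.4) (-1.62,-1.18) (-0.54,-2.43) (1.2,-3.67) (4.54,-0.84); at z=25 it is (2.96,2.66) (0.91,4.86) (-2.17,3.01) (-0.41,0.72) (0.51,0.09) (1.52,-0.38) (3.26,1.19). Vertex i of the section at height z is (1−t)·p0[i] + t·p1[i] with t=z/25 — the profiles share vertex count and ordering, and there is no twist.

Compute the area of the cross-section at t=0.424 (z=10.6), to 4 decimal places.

Cross-section at t=0.424: each vertex is (1-t)·p0[i] + t·p1[i].
  v1: (1-0.424)·(3.71,1.8) + 0.424·(2.96,2.66) = (3.3920,2.1646)
  v2: (1-0.424)·(0.05,3.03) + 0.424·(0.91,4.86) = (0.4146,3.8059)
  v3: (1-0.424)·(-3.08,1.4) + 0.424·(-2.17,3.01) = (-2.6942,2.0826)
  v4: (1-0.424)·(-1.62,-1.18) + 0.424·(-0.41,0.72) = (-1.1070,-0.3744)
  v5: (1-0.424)·(-0.54,-2.43) + 0.424·(0.51,0.09) = (-0.0948,-1.3615)
  v6: (1-0.424)·(1.2,-3.67) + 0.424·(1.52,-0.38) = (1.3357,-2.2750)
  v7: (1-0.424)·(4.54,-0.84) + 0.424·(3.26,1.19) = (3.9973,0.0207)
Shoelace sum Σ(x_i·y_{i+1} − x_{i+1}·y_i):
  i=1: 3.3920·3.8059 − 0.4146·2.1646 = +12.0121 (running +12.0121)
  i=2: 0.4146·2.0826 − -2.6942·3.8059 = +11.1173 (running +23.1294)
  i=3: -2.6942·-0.3744 − -1.1070·2.0826 = +3.3141 (running +26.4435)
  i=4: -1.1070·-1.3615 − -0.0948·-0.3744 = +1.4717 (running +27.9152)
  i=5: -0.0948·-2.2750 − 1.3357·-1.3615 = +2.0342 (running +29.9494)
  i=6: 1.3357·0.0207 − 3.9973·-2.2750 = +9.1216 (running +39.0711)
  i=7: 3.9973·2.1646 − 3.3920·0.0207 = +8.5824 (running +47.6535)
Area = |Σ|/2 = |47.6535|/2 = 23.8267

Area at t=0.424: 23.8267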